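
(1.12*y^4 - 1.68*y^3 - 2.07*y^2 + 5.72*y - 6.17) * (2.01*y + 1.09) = 2.2512*y^5 - 2.156*y^4 - 5.9919*y^3 + 9.2409*y^2 - 6.1669*y - 6.7253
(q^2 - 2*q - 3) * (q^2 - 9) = q^4 - 2*q^3 - 12*q^2 + 18*q + 27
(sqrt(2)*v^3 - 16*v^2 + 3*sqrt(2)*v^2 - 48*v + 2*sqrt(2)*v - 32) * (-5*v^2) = -5*sqrt(2)*v^5 - 15*sqrt(2)*v^4 + 80*v^4 - 10*sqrt(2)*v^3 + 240*v^3 + 160*v^2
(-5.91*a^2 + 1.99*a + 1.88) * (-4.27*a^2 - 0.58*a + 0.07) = 25.2357*a^4 - 5.0695*a^3 - 9.5955*a^2 - 0.9511*a + 0.1316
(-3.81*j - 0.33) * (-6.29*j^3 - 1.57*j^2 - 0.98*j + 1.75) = 23.9649*j^4 + 8.0574*j^3 + 4.2519*j^2 - 6.3441*j - 0.5775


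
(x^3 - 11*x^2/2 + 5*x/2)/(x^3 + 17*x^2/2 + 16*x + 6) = x*(2*x^2 - 11*x + 5)/(2*x^3 + 17*x^2 + 32*x + 12)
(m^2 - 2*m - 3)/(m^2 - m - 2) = (m - 3)/(m - 2)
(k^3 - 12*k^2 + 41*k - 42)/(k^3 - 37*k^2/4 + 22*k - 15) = 4*(k^2 - 10*k + 21)/(4*k^2 - 29*k + 30)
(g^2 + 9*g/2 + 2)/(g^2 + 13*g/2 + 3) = (g + 4)/(g + 6)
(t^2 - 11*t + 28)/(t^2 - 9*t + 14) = (t - 4)/(t - 2)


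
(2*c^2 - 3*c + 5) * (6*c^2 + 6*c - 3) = 12*c^4 - 6*c^3 + 6*c^2 + 39*c - 15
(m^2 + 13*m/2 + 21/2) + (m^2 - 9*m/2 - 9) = 2*m^2 + 2*m + 3/2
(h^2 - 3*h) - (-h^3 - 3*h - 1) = h^3 + h^2 + 1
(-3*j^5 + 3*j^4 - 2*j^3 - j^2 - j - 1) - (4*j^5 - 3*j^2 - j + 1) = -7*j^5 + 3*j^4 - 2*j^3 + 2*j^2 - 2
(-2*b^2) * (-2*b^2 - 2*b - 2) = 4*b^4 + 4*b^3 + 4*b^2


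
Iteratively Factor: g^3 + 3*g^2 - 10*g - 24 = (g + 2)*(g^2 + g - 12) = (g + 2)*(g + 4)*(g - 3)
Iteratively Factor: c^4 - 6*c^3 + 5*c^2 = (c - 1)*(c^3 - 5*c^2) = c*(c - 1)*(c^2 - 5*c) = c^2*(c - 1)*(c - 5)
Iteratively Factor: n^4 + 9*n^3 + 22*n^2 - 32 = (n + 4)*(n^3 + 5*n^2 + 2*n - 8) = (n + 4)^2*(n^2 + n - 2) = (n - 1)*(n + 4)^2*(n + 2)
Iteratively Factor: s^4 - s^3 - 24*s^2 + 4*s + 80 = (s - 2)*(s^3 + s^2 - 22*s - 40) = (s - 5)*(s - 2)*(s^2 + 6*s + 8) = (s - 5)*(s - 2)*(s + 2)*(s + 4)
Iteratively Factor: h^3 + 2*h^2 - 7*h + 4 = (h + 4)*(h^2 - 2*h + 1) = (h - 1)*(h + 4)*(h - 1)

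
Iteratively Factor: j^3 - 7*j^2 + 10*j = (j - 2)*(j^2 - 5*j) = (j - 5)*(j - 2)*(j)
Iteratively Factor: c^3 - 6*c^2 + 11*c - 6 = (c - 1)*(c^2 - 5*c + 6) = (c - 2)*(c - 1)*(c - 3)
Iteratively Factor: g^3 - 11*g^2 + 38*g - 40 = (g - 2)*(g^2 - 9*g + 20) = (g - 5)*(g - 2)*(g - 4)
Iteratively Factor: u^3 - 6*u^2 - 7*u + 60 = (u - 5)*(u^2 - u - 12) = (u - 5)*(u - 4)*(u + 3)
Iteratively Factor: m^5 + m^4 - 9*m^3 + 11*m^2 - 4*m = (m - 1)*(m^4 + 2*m^3 - 7*m^2 + 4*m) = (m - 1)*(m + 4)*(m^3 - 2*m^2 + m) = m*(m - 1)*(m + 4)*(m^2 - 2*m + 1) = m*(m - 1)^2*(m + 4)*(m - 1)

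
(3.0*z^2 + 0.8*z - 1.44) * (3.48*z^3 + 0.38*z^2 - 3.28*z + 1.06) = 10.44*z^5 + 3.924*z^4 - 14.5472*z^3 + 0.00879999999999992*z^2 + 5.5712*z - 1.5264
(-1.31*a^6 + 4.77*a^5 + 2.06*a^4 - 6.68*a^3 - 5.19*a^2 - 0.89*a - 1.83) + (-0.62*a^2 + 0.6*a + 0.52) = -1.31*a^6 + 4.77*a^5 + 2.06*a^4 - 6.68*a^3 - 5.81*a^2 - 0.29*a - 1.31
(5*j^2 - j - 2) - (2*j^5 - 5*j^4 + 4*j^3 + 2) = -2*j^5 + 5*j^4 - 4*j^3 + 5*j^2 - j - 4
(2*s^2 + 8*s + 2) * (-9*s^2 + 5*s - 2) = -18*s^4 - 62*s^3 + 18*s^2 - 6*s - 4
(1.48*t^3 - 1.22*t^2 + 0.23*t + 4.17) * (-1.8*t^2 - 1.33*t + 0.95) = -2.664*t^5 + 0.2276*t^4 + 2.6146*t^3 - 8.9709*t^2 - 5.3276*t + 3.9615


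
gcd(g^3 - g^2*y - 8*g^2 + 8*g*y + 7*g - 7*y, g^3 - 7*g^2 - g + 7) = g^2 - 8*g + 7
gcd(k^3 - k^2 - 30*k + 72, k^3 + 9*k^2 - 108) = k^2 + 3*k - 18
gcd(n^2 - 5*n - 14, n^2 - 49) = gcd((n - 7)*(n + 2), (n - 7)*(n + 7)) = n - 7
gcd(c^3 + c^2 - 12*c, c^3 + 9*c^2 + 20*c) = c^2 + 4*c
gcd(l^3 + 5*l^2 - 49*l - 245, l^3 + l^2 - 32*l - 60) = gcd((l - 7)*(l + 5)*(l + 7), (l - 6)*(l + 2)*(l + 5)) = l + 5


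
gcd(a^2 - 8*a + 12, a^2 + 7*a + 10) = 1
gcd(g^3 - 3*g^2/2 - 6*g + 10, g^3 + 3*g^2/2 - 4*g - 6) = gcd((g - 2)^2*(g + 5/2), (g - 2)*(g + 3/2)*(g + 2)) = g - 2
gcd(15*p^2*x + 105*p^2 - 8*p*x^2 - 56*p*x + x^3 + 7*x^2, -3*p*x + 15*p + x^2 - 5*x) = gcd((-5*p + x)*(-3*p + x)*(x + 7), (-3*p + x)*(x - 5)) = -3*p + x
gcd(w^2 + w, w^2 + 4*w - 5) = 1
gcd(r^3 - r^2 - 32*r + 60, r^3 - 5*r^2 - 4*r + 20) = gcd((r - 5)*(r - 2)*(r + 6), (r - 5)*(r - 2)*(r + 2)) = r^2 - 7*r + 10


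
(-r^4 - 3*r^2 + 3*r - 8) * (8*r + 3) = -8*r^5 - 3*r^4 - 24*r^3 + 15*r^2 - 55*r - 24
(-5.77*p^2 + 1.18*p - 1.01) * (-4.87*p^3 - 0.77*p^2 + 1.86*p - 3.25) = 28.0999*p^5 - 1.3037*p^4 - 6.7221*p^3 + 21.725*p^2 - 5.7136*p + 3.2825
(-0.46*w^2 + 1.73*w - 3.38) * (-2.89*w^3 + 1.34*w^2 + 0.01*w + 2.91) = 1.3294*w^5 - 5.6161*w^4 + 12.0818*w^3 - 5.8505*w^2 + 5.0005*w - 9.8358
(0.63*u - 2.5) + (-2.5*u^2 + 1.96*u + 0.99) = -2.5*u^2 + 2.59*u - 1.51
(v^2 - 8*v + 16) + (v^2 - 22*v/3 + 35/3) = 2*v^2 - 46*v/3 + 83/3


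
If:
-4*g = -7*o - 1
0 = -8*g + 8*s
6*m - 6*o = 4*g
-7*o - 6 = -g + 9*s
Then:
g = -5/12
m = -83/126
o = -8/21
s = -5/12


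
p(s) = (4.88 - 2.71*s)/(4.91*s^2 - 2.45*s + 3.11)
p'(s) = (2.45 - 9.82*s)*(4.88 - 2.71*s)/(4.91*s^2 - 2.45*s + 3.11)^2 - 2.71/(4.91*s^2 - 2.45*s + 3.11) = (13.3061*s^2 - 47.9216*s + 3.5279)/(24.1081*s^4 - 24.059*s^3 + 36.5427*s^2 - 15.239*s + 9.6721)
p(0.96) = 0.43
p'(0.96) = -1.08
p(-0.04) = 1.55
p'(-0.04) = 0.53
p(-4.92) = 0.14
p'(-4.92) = 0.03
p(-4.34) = 0.16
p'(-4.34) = 0.04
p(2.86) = -0.08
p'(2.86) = -0.02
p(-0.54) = 1.08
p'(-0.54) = 0.97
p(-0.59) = 1.03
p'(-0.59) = 0.93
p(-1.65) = 0.46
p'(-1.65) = 0.28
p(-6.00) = 0.11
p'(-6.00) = 0.02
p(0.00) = 1.57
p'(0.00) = 0.36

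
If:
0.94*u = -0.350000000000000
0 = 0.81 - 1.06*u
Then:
No Solution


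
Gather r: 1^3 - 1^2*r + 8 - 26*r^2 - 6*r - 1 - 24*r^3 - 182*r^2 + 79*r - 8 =-24*r^3 - 208*r^2 + 72*r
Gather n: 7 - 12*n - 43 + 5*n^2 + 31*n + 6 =5*n^2 + 19*n - 30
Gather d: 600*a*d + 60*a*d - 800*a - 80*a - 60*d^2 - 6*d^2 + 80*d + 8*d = -880*a - 66*d^2 + d*(660*a + 88)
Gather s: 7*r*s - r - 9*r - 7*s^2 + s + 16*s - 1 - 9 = -10*r - 7*s^2 + s*(7*r + 17) - 10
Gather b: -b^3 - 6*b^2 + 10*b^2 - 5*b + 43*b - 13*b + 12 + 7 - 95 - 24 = -b^3 + 4*b^2 + 25*b - 100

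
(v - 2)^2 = v^2 - 4*v + 4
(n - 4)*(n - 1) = n^2 - 5*n + 4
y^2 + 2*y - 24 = (y - 4)*(y + 6)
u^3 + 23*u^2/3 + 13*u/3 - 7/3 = (u - 1/3)*(u + 1)*(u + 7)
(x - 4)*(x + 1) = x^2 - 3*x - 4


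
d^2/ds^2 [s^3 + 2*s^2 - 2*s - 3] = 6*s + 4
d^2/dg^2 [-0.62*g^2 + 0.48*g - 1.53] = -1.24000000000000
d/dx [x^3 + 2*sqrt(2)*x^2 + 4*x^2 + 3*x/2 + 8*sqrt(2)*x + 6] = 3*x^2 + 4*sqrt(2)*x + 8*x + 3/2 + 8*sqrt(2)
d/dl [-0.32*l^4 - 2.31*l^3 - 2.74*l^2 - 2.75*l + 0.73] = -1.28*l^3 - 6.93*l^2 - 5.48*l - 2.75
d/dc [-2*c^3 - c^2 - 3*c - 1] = -6*c^2 - 2*c - 3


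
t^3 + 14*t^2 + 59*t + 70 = (t + 2)*(t + 5)*(t + 7)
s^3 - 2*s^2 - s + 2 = (s - 2)*(s - 1)*(s + 1)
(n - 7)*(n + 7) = n^2 - 49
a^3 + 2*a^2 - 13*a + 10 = (a - 2)*(a - 1)*(a + 5)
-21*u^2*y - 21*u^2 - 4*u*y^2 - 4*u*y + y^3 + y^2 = (-7*u + y)*(3*u + y)*(y + 1)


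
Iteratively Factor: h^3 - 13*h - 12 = (h + 3)*(h^2 - 3*h - 4) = (h + 1)*(h + 3)*(h - 4)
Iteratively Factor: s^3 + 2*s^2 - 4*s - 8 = (s + 2)*(s^2 - 4) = (s + 2)^2*(s - 2)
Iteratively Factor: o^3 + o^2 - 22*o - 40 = (o - 5)*(o^2 + 6*o + 8) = (o - 5)*(o + 4)*(o + 2)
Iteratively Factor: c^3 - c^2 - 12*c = (c)*(c^2 - c - 12) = c*(c + 3)*(c - 4)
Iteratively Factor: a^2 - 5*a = (a)*(a - 5)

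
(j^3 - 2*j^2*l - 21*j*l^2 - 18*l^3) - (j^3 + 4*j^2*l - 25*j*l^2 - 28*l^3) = -6*j^2*l + 4*j*l^2 + 10*l^3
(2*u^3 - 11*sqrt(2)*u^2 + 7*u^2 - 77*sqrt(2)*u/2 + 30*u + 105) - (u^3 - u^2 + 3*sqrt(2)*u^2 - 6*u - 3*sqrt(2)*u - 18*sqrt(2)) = u^3 - 14*sqrt(2)*u^2 + 8*u^2 - 71*sqrt(2)*u/2 + 36*u + 18*sqrt(2) + 105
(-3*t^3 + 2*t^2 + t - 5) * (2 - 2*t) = 6*t^4 - 10*t^3 + 2*t^2 + 12*t - 10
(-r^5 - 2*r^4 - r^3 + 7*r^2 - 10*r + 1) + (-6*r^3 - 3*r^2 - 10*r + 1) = -r^5 - 2*r^4 - 7*r^3 + 4*r^2 - 20*r + 2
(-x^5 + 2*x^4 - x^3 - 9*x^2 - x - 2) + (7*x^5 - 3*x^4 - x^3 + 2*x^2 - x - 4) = 6*x^5 - x^4 - 2*x^3 - 7*x^2 - 2*x - 6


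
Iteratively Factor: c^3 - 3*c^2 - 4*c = (c)*(c^2 - 3*c - 4) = c*(c - 4)*(c + 1)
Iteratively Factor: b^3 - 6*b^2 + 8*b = (b - 4)*(b^2 - 2*b) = b*(b - 4)*(b - 2)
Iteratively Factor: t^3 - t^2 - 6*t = (t)*(t^2 - t - 6) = t*(t + 2)*(t - 3)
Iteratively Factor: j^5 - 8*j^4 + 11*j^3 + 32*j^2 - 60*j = (j - 2)*(j^4 - 6*j^3 - j^2 + 30*j) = (j - 5)*(j - 2)*(j^3 - j^2 - 6*j) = (j - 5)*(j - 3)*(j - 2)*(j^2 + 2*j) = (j - 5)*(j - 3)*(j - 2)*(j + 2)*(j)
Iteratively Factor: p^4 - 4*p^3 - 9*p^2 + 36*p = (p)*(p^3 - 4*p^2 - 9*p + 36) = p*(p + 3)*(p^2 - 7*p + 12) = p*(p - 4)*(p + 3)*(p - 3)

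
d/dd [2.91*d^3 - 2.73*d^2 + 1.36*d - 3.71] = 8.73*d^2 - 5.46*d + 1.36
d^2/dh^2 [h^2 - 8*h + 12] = 2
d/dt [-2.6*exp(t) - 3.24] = -2.6*exp(t)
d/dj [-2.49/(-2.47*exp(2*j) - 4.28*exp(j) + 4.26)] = (-12.3006*exp(j) - 10.6572)*exp(j)/(2.47*exp(2*j) + 4.28*exp(j) - 4.26)^2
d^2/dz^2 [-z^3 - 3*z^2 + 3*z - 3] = -6*z - 6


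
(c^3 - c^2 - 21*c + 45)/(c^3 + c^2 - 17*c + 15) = (c - 3)/(c - 1)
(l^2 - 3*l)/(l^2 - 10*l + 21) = l/(l - 7)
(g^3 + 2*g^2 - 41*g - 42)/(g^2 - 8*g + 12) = (g^2 + 8*g + 7)/(g - 2)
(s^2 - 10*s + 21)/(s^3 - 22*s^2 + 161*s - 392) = (s - 3)/(s^2 - 15*s + 56)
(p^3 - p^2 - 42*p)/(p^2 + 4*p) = (p^2 - p - 42)/(p + 4)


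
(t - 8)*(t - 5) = t^2 - 13*t + 40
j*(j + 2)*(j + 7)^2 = j^4 + 16*j^3 + 77*j^2 + 98*j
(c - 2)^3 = c^3 - 6*c^2 + 12*c - 8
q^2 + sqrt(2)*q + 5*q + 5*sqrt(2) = (q + 5)*(q + sqrt(2))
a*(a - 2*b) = a^2 - 2*a*b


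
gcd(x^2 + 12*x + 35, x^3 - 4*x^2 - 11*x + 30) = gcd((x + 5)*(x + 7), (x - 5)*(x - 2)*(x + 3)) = 1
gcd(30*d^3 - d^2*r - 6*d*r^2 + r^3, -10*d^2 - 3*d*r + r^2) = -10*d^2 - 3*d*r + r^2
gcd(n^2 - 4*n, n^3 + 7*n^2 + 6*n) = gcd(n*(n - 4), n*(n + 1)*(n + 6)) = n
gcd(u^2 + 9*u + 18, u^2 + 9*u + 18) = u^2 + 9*u + 18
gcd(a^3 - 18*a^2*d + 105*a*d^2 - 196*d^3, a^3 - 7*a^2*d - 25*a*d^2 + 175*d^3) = a - 7*d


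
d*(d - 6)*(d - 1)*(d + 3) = d^4 - 4*d^3 - 15*d^2 + 18*d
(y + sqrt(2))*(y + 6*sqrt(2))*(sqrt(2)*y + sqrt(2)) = sqrt(2)*y^3 + sqrt(2)*y^2 + 14*y^2 + 14*y + 12*sqrt(2)*y + 12*sqrt(2)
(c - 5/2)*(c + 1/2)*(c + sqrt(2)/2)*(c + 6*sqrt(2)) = c^4 - 2*c^3 + 13*sqrt(2)*c^3/2 - 13*sqrt(2)*c^2 + 19*c^2/4 - 12*c - 65*sqrt(2)*c/8 - 15/2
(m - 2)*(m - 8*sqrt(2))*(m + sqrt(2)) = m^3 - 7*sqrt(2)*m^2 - 2*m^2 - 16*m + 14*sqrt(2)*m + 32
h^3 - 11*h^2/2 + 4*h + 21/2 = (h - 7/2)*(h - 3)*(h + 1)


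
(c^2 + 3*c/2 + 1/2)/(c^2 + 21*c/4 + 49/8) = 4*(2*c^2 + 3*c + 1)/(8*c^2 + 42*c + 49)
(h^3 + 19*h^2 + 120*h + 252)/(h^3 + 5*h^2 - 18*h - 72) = (h^2 + 13*h + 42)/(h^2 - h - 12)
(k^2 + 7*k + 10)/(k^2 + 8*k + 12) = (k + 5)/(k + 6)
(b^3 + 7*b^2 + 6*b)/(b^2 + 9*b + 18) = b*(b + 1)/(b + 3)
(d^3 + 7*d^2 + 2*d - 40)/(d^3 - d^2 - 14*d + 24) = (d + 5)/(d - 3)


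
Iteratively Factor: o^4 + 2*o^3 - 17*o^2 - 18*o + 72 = (o + 4)*(o^3 - 2*o^2 - 9*o + 18) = (o + 3)*(o + 4)*(o^2 - 5*o + 6) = (o - 3)*(o + 3)*(o + 4)*(o - 2)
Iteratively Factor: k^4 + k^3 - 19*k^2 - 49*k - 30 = (k + 3)*(k^3 - 2*k^2 - 13*k - 10) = (k + 2)*(k + 3)*(k^2 - 4*k - 5) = (k - 5)*(k + 2)*(k + 3)*(k + 1)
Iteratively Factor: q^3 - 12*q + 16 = (q + 4)*(q^2 - 4*q + 4) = (q - 2)*(q + 4)*(q - 2)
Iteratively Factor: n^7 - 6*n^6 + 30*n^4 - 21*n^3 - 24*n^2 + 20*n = (n + 1)*(n^6 - 7*n^5 + 7*n^4 + 23*n^3 - 44*n^2 + 20*n) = (n - 5)*(n + 1)*(n^5 - 2*n^4 - 3*n^3 + 8*n^2 - 4*n) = n*(n - 5)*(n + 1)*(n^4 - 2*n^3 - 3*n^2 + 8*n - 4) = n*(n - 5)*(n + 1)*(n + 2)*(n^3 - 4*n^2 + 5*n - 2) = n*(n - 5)*(n - 2)*(n + 1)*(n + 2)*(n^2 - 2*n + 1) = n*(n - 5)*(n - 2)*(n - 1)*(n + 1)*(n + 2)*(n - 1)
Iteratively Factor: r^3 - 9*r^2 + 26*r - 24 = (r - 3)*(r^2 - 6*r + 8) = (r - 4)*(r - 3)*(r - 2)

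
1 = 1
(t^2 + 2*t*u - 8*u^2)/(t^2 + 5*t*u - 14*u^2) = (t + 4*u)/(t + 7*u)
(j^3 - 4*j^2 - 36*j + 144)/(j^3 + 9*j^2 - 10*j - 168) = (j - 6)/(j + 7)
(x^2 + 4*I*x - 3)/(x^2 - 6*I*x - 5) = (-x^2 - 4*I*x + 3)/(-x^2 + 6*I*x + 5)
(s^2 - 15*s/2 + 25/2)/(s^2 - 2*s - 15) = (s - 5/2)/(s + 3)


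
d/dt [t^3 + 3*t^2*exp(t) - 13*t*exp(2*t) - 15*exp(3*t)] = 3*t^2*exp(t) + 3*t^2 - 26*t*exp(2*t) + 6*t*exp(t) - 45*exp(3*t) - 13*exp(2*t)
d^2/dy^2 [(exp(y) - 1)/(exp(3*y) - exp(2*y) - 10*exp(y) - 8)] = (4*exp(6*y) - 12*exp(5*y) + 52*exp(4*y) + 110*exp(3*y) - 150*exp(2*y) - 148*exp(y) + 144)*exp(y)/(exp(9*y) - 3*exp(8*y) - 27*exp(7*y) + 35*exp(6*y) + 318*exp(5*y) + 156*exp(4*y) - 1288*exp(3*y) - 2592*exp(2*y) - 1920*exp(y) - 512)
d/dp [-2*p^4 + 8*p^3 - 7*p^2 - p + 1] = -8*p^3 + 24*p^2 - 14*p - 1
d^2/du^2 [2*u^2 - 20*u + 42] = 4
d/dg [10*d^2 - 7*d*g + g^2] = -7*d + 2*g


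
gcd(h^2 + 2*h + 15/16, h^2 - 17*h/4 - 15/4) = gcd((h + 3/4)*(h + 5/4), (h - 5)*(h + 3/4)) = h + 3/4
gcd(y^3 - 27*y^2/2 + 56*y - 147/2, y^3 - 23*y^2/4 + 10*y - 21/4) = y - 3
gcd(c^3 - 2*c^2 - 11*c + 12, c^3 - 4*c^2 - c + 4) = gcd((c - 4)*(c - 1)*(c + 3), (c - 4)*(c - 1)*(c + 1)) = c^2 - 5*c + 4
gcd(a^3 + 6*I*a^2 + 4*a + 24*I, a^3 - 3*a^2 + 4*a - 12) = a^2 + 4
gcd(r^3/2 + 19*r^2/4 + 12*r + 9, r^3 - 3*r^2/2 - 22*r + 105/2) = 1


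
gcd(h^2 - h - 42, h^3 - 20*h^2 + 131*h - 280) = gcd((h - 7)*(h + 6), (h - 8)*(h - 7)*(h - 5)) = h - 7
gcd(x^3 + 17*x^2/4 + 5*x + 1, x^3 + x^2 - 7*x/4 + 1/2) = x + 2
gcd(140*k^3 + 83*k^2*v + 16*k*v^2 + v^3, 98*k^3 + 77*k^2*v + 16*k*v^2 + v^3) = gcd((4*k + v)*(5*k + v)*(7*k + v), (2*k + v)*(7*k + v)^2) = 7*k + v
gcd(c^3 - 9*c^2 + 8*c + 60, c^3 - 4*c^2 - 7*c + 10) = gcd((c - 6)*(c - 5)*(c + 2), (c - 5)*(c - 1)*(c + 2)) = c^2 - 3*c - 10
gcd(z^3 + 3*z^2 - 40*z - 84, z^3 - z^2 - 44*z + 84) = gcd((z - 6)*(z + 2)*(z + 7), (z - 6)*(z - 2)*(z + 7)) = z^2 + z - 42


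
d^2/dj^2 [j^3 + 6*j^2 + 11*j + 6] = 6*j + 12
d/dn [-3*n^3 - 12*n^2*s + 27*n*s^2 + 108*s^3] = -9*n^2 - 24*n*s + 27*s^2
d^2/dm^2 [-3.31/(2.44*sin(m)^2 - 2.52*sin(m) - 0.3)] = (-78.825664*sin(m)^4 + 61.057584*sin(m)^3 + 87.526992*sin(m)^2 - 119.612808*sin(m) + 46.885488)/(-2.44*sin(m)^2 + 2.52*sin(m) + 0.3)^3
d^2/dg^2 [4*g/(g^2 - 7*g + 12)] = 8*(g*(2*g - 7)^2 + (7 - 3*g)*(g^2 - 7*g + 12))/(g^2 - 7*g + 12)^3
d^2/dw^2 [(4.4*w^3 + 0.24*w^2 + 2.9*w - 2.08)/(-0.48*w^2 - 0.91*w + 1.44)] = (-7.105427357601e-15*w^4 - 14.496496*w^3 + 36.474624*w^2 - 61.318656*w - 2.27536)/(0.110592*w^6 + 0.628992*w^5 + 0.197136*w^4 - 3.020381*w^3 - 0.591408000000001*w^2 + 5.660928*w - 2.985984)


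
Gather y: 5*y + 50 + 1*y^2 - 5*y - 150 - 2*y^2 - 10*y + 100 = -y^2 - 10*y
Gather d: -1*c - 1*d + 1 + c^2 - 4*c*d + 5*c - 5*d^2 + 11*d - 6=c^2 + 4*c - 5*d^2 + d*(10 - 4*c) - 5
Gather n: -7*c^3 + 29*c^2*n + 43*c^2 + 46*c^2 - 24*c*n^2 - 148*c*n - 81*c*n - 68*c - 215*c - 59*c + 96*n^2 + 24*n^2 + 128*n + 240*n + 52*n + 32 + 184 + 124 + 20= -7*c^3 + 89*c^2 - 342*c + n^2*(120 - 24*c) + n*(29*c^2 - 229*c + 420) + 360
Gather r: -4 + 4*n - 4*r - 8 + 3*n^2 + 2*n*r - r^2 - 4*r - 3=3*n^2 + 4*n - r^2 + r*(2*n - 8) - 15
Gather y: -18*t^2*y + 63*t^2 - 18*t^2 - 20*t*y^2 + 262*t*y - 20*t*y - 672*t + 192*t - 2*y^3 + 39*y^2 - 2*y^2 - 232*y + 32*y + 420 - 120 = 45*t^2 - 480*t - 2*y^3 + y^2*(37 - 20*t) + y*(-18*t^2 + 242*t - 200) + 300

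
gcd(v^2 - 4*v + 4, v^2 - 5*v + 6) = v - 2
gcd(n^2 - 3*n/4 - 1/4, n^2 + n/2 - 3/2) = n - 1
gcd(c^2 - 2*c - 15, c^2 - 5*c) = c - 5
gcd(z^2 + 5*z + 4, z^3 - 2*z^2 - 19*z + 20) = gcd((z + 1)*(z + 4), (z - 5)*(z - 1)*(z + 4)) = z + 4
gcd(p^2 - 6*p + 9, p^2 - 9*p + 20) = 1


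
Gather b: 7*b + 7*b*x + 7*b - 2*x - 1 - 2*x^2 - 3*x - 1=b*(7*x + 14) - 2*x^2 - 5*x - 2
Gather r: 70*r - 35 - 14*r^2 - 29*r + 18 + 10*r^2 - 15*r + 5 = -4*r^2 + 26*r - 12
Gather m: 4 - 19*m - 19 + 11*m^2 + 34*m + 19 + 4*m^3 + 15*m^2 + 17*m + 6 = 4*m^3 + 26*m^2 + 32*m + 10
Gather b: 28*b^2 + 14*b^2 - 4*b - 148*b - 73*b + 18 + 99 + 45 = 42*b^2 - 225*b + 162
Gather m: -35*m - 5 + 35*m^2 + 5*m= 35*m^2 - 30*m - 5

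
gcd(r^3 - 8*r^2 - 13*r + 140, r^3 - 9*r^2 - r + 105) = r^2 - 12*r + 35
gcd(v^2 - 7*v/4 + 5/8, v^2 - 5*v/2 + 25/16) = v - 5/4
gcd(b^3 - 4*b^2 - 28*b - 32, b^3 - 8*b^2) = b - 8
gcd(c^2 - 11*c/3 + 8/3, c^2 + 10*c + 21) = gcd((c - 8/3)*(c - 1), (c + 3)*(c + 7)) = 1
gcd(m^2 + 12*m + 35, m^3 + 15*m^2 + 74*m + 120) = m + 5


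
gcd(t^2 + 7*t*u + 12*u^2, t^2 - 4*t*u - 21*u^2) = t + 3*u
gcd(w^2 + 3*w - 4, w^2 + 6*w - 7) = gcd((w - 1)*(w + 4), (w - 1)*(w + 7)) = w - 1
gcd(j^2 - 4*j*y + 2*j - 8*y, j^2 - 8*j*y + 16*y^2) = -j + 4*y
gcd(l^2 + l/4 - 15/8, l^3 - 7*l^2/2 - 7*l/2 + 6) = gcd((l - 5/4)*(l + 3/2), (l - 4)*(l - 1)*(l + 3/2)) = l + 3/2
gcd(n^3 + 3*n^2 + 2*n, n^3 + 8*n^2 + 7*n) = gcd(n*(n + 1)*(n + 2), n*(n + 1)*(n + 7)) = n^2 + n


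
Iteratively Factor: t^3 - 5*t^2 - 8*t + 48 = (t + 3)*(t^2 - 8*t + 16) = (t - 4)*(t + 3)*(t - 4)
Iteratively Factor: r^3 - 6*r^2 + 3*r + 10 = (r + 1)*(r^2 - 7*r + 10) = (r - 5)*(r + 1)*(r - 2)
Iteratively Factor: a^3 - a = (a + 1)*(a^2 - a) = (a - 1)*(a + 1)*(a)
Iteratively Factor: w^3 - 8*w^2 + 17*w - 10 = (w - 1)*(w^2 - 7*w + 10) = (w - 2)*(w - 1)*(w - 5)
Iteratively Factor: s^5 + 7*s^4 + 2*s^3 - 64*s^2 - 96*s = (s + 4)*(s^4 + 3*s^3 - 10*s^2 - 24*s) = (s - 3)*(s + 4)*(s^3 + 6*s^2 + 8*s) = (s - 3)*(s + 4)^2*(s^2 + 2*s) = (s - 3)*(s + 2)*(s + 4)^2*(s)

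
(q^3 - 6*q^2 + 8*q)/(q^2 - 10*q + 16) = q*(q - 4)/(q - 8)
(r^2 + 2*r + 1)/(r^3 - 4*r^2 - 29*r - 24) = (r + 1)/(r^2 - 5*r - 24)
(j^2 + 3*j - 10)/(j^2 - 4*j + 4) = (j + 5)/(j - 2)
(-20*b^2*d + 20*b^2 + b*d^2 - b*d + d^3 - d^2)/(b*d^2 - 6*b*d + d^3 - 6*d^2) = (-20*b^2*d + 20*b^2 + b*d^2 - b*d + d^3 - d^2)/(d*(b*d - 6*b + d^2 - 6*d))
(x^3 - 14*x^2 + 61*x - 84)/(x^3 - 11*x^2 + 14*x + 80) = (x^3 - 14*x^2 + 61*x - 84)/(x^3 - 11*x^2 + 14*x + 80)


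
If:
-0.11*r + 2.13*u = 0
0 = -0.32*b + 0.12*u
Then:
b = 0.375*u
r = 19.3636363636364*u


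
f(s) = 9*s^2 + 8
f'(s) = 18*s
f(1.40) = 25.64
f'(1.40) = 25.20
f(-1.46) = 27.18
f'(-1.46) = -26.28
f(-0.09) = 8.07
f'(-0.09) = -1.62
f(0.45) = 9.82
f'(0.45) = 8.10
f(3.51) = 118.88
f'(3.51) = 63.18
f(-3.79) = 137.28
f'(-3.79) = -68.22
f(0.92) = 15.62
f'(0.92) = 16.56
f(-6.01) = 333.08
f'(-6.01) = -108.18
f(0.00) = 8.00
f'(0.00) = 0.00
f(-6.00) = 332.00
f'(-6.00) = -108.00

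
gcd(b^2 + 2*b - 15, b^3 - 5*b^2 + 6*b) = b - 3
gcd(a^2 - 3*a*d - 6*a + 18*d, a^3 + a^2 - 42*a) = a - 6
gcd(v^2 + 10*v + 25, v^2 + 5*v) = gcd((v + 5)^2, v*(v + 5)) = v + 5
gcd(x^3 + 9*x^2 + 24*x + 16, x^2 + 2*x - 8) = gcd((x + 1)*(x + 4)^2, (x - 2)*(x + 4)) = x + 4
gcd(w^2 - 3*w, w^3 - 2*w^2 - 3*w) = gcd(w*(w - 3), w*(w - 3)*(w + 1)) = w^2 - 3*w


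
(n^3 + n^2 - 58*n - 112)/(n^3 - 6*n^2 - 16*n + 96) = (n^3 + n^2 - 58*n - 112)/(n^3 - 6*n^2 - 16*n + 96)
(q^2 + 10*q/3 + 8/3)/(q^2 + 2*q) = (q + 4/3)/q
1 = 1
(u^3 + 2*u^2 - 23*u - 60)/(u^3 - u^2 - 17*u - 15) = (u + 4)/(u + 1)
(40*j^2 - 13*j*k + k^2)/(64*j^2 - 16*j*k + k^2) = (5*j - k)/(8*j - k)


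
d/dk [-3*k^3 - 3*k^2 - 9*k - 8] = -9*k^2 - 6*k - 9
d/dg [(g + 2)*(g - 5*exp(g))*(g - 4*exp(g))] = -9*g^2*exp(g) + 3*g^2 + 40*g*exp(2*g) - 36*g*exp(g) + 4*g + 100*exp(2*g) - 18*exp(g)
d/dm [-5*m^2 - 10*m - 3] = -10*m - 10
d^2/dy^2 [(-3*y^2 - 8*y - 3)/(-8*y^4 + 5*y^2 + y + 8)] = 2*(576*y^8 + 3072*y^7 + 2040*y^6 - 816*y^5 + 1416*y^4 + 5257*y^3 + 1017*y^2 - 915*y + 11)/(512*y^12 - 960*y^10 - 192*y^9 - 936*y^8 + 240*y^7 + 1819*y^6 + 309*y^5 + 921*y^4 - 241*y^3 - 984*y^2 - 192*y - 512)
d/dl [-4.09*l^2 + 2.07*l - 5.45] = 2.07 - 8.18*l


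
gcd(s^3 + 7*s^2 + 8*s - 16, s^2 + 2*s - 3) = s - 1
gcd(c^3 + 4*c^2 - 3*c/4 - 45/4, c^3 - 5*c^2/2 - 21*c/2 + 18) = c^2 + 3*c/2 - 9/2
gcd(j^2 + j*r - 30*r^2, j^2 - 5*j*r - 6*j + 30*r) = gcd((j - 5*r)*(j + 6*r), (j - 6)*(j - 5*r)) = -j + 5*r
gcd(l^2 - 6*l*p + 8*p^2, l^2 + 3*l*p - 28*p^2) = -l + 4*p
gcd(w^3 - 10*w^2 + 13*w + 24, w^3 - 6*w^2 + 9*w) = w - 3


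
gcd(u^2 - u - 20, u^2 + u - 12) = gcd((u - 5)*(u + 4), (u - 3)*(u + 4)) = u + 4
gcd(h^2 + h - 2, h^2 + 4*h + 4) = h + 2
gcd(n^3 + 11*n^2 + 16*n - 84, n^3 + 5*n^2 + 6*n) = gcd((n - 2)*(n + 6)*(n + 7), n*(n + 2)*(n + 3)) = 1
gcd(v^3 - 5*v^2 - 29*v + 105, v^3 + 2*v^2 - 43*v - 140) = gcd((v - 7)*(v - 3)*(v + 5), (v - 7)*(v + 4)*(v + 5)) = v^2 - 2*v - 35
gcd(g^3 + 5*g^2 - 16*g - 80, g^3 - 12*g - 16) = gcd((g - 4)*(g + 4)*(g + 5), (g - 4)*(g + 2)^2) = g - 4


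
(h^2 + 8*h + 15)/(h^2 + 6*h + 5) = (h + 3)/(h + 1)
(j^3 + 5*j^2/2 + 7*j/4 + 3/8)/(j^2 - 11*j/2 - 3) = (j^2 + 2*j + 3/4)/(j - 6)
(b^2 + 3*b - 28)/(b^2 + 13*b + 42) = (b - 4)/(b + 6)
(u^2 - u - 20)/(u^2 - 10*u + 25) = (u + 4)/(u - 5)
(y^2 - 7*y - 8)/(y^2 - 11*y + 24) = (y + 1)/(y - 3)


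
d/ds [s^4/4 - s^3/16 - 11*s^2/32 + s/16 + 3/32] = s^3 - 3*s^2/16 - 11*s/16 + 1/16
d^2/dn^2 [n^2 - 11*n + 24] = 2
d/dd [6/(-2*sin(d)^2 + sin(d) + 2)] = 6*(4*sin(d) - 1)*cos(d)/(sin(d) + cos(2*d) + 1)^2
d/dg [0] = 0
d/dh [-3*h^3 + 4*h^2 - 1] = h*(8 - 9*h)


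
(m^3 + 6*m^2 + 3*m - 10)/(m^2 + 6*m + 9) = (m^3 + 6*m^2 + 3*m - 10)/(m^2 + 6*m + 9)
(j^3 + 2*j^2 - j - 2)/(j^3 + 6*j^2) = (j^3 + 2*j^2 - j - 2)/(j^2*(j + 6))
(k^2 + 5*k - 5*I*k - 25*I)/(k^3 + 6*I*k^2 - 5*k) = (k^2 + 5*k*(1 - I) - 25*I)/(k*(k^2 + 6*I*k - 5))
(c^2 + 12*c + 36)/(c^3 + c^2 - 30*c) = (c + 6)/(c*(c - 5))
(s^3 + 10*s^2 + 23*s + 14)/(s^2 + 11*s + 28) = (s^2 + 3*s + 2)/(s + 4)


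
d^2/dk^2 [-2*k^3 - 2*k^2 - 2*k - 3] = -12*k - 4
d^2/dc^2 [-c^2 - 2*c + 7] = -2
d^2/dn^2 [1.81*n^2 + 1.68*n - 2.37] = 3.62000000000000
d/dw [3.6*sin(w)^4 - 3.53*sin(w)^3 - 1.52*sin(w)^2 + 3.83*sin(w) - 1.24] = (14.4*sin(w)^3 - 10.59*sin(w)^2 - 3.04*sin(w) + 3.83)*cos(w)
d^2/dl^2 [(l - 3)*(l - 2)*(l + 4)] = 6*l - 2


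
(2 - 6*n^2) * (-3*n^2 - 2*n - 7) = 18*n^4 + 12*n^3 + 36*n^2 - 4*n - 14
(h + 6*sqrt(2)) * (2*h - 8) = 2*h^2 - 8*h + 12*sqrt(2)*h - 48*sqrt(2)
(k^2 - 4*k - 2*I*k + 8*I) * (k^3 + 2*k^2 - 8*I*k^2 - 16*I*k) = k^5 - 2*k^4 - 10*I*k^4 - 24*k^3 + 20*I*k^3 + 32*k^2 + 80*I*k^2 + 128*k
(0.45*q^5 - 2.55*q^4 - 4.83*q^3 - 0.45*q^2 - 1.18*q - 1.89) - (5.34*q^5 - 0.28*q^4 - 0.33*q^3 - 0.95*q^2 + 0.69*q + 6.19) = -4.89*q^5 - 2.27*q^4 - 4.5*q^3 + 0.5*q^2 - 1.87*q - 8.08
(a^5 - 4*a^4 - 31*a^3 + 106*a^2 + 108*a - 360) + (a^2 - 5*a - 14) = a^5 - 4*a^4 - 31*a^3 + 107*a^2 + 103*a - 374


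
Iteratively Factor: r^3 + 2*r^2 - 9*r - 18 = (r + 3)*(r^2 - r - 6) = (r - 3)*(r + 3)*(r + 2)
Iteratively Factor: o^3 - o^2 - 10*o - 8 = (o - 4)*(o^2 + 3*o + 2) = (o - 4)*(o + 2)*(o + 1)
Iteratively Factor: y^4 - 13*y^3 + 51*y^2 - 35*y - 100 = (y - 4)*(y^3 - 9*y^2 + 15*y + 25) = (y - 4)*(y + 1)*(y^2 - 10*y + 25) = (y - 5)*(y - 4)*(y + 1)*(y - 5)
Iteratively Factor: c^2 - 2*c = (c - 2)*(c)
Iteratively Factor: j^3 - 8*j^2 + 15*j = (j - 3)*(j^2 - 5*j) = j*(j - 3)*(j - 5)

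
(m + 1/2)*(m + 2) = m^2 + 5*m/2 + 1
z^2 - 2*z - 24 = (z - 6)*(z + 4)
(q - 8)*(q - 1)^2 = q^3 - 10*q^2 + 17*q - 8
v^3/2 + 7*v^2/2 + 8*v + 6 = (v/2 + 1)*(v + 2)*(v + 3)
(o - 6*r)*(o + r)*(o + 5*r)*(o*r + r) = o^4*r + o^3*r - 31*o^2*r^3 - 30*o*r^4 - 31*o*r^3 - 30*r^4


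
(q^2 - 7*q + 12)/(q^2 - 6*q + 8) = (q - 3)/(q - 2)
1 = 1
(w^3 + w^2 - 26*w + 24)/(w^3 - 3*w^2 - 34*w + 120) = (w - 1)/(w - 5)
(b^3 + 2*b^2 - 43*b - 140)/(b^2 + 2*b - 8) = (b^2 - 2*b - 35)/(b - 2)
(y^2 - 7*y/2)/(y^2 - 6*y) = (y - 7/2)/(y - 6)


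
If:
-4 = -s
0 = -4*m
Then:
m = 0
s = 4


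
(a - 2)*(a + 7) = a^2 + 5*a - 14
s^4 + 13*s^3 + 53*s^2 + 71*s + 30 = (s + 1)^2*(s + 5)*(s + 6)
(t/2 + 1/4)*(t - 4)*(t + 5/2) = t^3/2 - t^2/2 - 43*t/8 - 5/2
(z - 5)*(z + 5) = z^2 - 25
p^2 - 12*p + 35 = (p - 7)*(p - 5)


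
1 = 1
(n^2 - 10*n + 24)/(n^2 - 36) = (n - 4)/(n + 6)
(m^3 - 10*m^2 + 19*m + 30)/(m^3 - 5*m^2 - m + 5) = (m - 6)/(m - 1)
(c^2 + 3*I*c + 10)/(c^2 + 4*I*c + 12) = (c + 5*I)/(c + 6*I)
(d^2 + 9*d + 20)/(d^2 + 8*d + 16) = (d + 5)/(d + 4)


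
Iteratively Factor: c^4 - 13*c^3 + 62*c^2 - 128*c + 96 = (c - 4)*(c^3 - 9*c^2 + 26*c - 24) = (c - 4)*(c - 2)*(c^2 - 7*c + 12) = (c - 4)*(c - 3)*(c - 2)*(c - 4)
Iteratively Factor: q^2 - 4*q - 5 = (q + 1)*(q - 5)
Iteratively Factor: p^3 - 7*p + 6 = (p - 2)*(p^2 + 2*p - 3) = (p - 2)*(p + 3)*(p - 1)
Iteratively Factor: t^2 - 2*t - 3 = (t + 1)*(t - 3)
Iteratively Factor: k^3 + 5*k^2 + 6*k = (k + 3)*(k^2 + 2*k) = (k + 2)*(k + 3)*(k)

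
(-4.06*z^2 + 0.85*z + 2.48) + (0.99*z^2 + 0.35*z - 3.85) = -3.07*z^2 + 1.2*z - 1.37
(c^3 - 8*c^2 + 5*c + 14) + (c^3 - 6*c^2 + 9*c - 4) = 2*c^3 - 14*c^2 + 14*c + 10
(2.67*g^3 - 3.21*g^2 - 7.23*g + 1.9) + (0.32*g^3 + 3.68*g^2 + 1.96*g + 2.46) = 2.99*g^3 + 0.47*g^2 - 5.27*g + 4.36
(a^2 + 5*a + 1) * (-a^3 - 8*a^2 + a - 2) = -a^5 - 13*a^4 - 40*a^3 - 5*a^2 - 9*a - 2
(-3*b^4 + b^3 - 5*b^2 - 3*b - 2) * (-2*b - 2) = 6*b^5 + 4*b^4 + 8*b^3 + 16*b^2 + 10*b + 4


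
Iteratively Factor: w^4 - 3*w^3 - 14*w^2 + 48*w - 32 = (w - 1)*(w^3 - 2*w^2 - 16*w + 32) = (w - 4)*(w - 1)*(w^2 + 2*w - 8) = (w - 4)*(w - 1)*(w + 4)*(w - 2)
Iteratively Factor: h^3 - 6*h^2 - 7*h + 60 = (h - 4)*(h^2 - 2*h - 15) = (h - 5)*(h - 4)*(h + 3)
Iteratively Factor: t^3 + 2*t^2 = (t)*(t^2 + 2*t) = t^2*(t + 2)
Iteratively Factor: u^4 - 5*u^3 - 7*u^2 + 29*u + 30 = (u + 2)*(u^3 - 7*u^2 + 7*u + 15) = (u + 1)*(u + 2)*(u^2 - 8*u + 15) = (u - 3)*(u + 1)*(u + 2)*(u - 5)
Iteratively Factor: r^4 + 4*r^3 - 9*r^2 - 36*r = (r - 3)*(r^3 + 7*r^2 + 12*r) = (r - 3)*(r + 4)*(r^2 + 3*r) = (r - 3)*(r + 3)*(r + 4)*(r)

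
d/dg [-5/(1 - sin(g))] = -5*cos(g)/(sin(g) - 1)^2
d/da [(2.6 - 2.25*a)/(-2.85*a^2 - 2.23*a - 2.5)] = (-6.4125*a^2 + 14.82*a + 11.423)/(8.1225*a^4 + 12.711*a^3 + 19.2229*a^2 + 11.15*a + 6.25)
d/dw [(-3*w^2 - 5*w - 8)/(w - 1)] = (-3*w^2 + 6*w + 13)/(w^2 - 2*w + 1)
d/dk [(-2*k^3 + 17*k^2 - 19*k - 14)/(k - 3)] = (-4*k^3 + 35*k^2 - 102*k + 71)/(k^2 - 6*k + 9)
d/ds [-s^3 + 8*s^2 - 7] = s*(16 - 3*s)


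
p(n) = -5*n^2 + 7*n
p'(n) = 7 - 10*n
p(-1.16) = -14.85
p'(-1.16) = 18.60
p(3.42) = -34.54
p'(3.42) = -27.20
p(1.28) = 0.77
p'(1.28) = -5.80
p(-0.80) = -8.80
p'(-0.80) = 15.00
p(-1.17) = -15.03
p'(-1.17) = 18.70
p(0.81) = 2.39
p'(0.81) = -1.10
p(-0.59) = -5.87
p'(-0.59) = 12.90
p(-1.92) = -31.87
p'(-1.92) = 26.20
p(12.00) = -636.00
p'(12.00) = -113.00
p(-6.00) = -222.00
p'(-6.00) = 67.00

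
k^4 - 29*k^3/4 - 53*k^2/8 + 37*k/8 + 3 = (k - 8)*(k - 3/4)*(k + 1/2)*(k + 1)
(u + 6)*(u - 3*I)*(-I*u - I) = -I*u^3 - 3*u^2 - 7*I*u^2 - 21*u - 6*I*u - 18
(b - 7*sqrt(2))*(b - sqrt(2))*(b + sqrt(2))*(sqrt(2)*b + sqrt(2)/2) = sqrt(2)*b^4 - 14*b^3 + sqrt(2)*b^3/2 - 7*b^2 - 2*sqrt(2)*b^2 - sqrt(2)*b + 28*b + 14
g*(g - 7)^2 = g^3 - 14*g^2 + 49*g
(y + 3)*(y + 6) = y^2 + 9*y + 18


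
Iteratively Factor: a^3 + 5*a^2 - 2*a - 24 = (a + 4)*(a^2 + a - 6) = (a - 2)*(a + 4)*(a + 3)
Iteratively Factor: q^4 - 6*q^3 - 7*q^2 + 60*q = (q + 3)*(q^3 - 9*q^2 + 20*q) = (q - 4)*(q + 3)*(q^2 - 5*q) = (q - 5)*(q - 4)*(q + 3)*(q)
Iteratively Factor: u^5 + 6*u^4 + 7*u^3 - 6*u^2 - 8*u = (u + 2)*(u^4 + 4*u^3 - u^2 - 4*u) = (u + 2)*(u + 4)*(u^3 - u) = (u + 1)*(u + 2)*(u + 4)*(u^2 - u) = u*(u + 1)*(u + 2)*(u + 4)*(u - 1)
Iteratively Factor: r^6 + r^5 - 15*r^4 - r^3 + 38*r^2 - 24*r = (r + 2)*(r^5 - r^4 - 13*r^3 + 25*r^2 - 12*r) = (r - 1)*(r + 2)*(r^4 - 13*r^2 + 12*r) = r*(r - 1)*(r + 2)*(r^3 - 13*r + 12) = r*(r - 1)*(r + 2)*(r + 4)*(r^2 - 4*r + 3) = r*(r - 3)*(r - 1)*(r + 2)*(r + 4)*(r - 1)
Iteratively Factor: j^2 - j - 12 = (j - 4)*(j + 3)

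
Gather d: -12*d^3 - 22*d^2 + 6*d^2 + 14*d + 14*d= -12*d^3 - 16*d^2 + 28*d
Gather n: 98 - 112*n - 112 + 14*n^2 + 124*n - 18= 14*n^2 + 12*n - 32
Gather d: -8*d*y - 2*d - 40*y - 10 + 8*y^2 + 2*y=d*(-8*y - 2) + 8*y^2 - 38*y - 10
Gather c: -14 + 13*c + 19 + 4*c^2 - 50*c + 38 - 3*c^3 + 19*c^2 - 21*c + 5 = -3*c^3 + 23*c^2 - 58*c + 48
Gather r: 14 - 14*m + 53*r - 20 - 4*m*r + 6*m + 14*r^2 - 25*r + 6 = -8*m + 14*r^2 + r*(28 - 4*m)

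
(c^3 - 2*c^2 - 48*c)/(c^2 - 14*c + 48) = c*(c + 6)/(c - 6)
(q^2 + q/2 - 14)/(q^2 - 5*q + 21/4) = 2*(q + 4)/(2*q - 3)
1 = 1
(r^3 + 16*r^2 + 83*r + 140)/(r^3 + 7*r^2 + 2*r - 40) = (r + 7)/(r - 2)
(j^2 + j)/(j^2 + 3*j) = (j + 1)/(j + 3)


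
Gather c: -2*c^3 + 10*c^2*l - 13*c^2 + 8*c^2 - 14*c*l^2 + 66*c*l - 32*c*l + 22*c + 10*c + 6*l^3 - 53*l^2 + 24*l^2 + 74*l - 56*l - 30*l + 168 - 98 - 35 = -2*c^3 + c^2*(10*l - 5) + c*(-14*l^2 + 34*l + 32) + 6*l^3 - 29*l^2 - 12*l + 35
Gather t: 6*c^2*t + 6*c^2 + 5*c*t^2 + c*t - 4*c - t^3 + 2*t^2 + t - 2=6*c^2 - 4*c - t^3 + t^2*(5*c + 2) + t*(6*c^2 + c + 1) - 2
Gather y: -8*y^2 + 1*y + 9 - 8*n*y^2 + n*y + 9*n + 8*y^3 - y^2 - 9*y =9*n + 8*y^3 + y^2*(-8*n - 9) + y*(n - 8) + 9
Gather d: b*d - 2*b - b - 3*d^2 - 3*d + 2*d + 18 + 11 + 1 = -3*b - 3*d^2 + d*(b - 1) + 30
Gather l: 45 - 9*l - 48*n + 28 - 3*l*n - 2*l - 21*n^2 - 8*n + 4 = l*(-3*n - 11) - 21*n^2 - 56*n + 77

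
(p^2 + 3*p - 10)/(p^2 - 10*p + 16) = (p + 5)/(p - 8)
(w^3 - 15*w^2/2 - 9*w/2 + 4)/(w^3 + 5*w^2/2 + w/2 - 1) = (w - 8)/(w + 2)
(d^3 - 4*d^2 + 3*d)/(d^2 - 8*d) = (d^2 - 4*d + 3)/(d - 8)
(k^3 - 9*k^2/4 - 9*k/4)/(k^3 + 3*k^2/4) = (k - 3)/k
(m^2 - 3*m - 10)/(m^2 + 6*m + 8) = (m - 5)/(m + 4)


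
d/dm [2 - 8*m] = -8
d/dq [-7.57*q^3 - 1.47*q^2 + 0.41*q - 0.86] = -22.71*q^2 - 2.94*q + 0.41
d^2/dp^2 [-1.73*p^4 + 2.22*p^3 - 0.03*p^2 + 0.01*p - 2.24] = -20.76*p^2 + 13.32*p - 0.06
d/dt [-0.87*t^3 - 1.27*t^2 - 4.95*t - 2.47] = -2.61*t^2 - 2.54*t - 4.95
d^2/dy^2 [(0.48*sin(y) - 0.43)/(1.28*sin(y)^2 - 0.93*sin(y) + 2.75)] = (-0.786432000000001*sin(y)^5 + 2.246656*sin(y)^4 + 10.174848*sin(y)^3 - 11.137165*sin(y)^2 - 9.596643*sin(y) + 4.738586)/(2.097152*sin(y)^6 - 4.571136*sin(y)^5 + 16.838016*sin(y)^4 - 20.445957*sin(y)^3 + 36.175425*sin(y)^2 - 21.099375*sin(y) + 20.796875)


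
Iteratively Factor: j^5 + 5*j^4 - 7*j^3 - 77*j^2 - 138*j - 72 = (j + 3)*(j^4 + 2*j^3 - 13*j^2 - 38*j - 24) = (j + 3)^2*(j^3 - j^2 - 10*j - 8) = (j - 4)*(j + 3)^2*(j^2 + 3*j + 2) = (j - 4)*(j + 2)*(j + 3)^2*(j + 1)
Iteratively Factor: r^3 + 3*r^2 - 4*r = (r)*(r^2 + 3*r - 4) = r*(r - 1)*(r + 4)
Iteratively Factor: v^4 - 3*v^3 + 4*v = (v)*(v^3 - 3*v^2 + 4) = v*(v - 2)*(v^2 - v - 2) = v*(v - 2)*(v + 1)*(v - 2)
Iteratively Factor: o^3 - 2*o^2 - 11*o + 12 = (o - 4)*(o^2 + 2*o - 3) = (o - 4)*(o - 1)*(o + 3)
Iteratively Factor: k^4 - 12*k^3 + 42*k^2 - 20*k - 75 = (k - 5)*(k^3 - 7*k^2 + 7*k + 15) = (k - 5)*(k + 1)*(k^2 - 8*k + 15) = (k - 5)^2*(k + 1)*(k - 3)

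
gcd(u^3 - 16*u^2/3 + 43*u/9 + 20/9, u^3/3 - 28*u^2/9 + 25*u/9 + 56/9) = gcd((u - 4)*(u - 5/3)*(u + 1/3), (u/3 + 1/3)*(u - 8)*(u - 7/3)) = 1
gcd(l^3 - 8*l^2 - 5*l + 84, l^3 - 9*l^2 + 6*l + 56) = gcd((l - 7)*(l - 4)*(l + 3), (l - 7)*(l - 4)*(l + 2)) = l^2 - 11*l + 28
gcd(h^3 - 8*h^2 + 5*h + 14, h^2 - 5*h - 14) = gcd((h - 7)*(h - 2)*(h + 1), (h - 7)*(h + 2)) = h - 7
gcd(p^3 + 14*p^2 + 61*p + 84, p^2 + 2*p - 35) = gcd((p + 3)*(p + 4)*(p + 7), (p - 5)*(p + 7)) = p + 7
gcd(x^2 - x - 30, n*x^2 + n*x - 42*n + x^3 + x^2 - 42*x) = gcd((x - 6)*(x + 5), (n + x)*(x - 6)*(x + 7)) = x - 6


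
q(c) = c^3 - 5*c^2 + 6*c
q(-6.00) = -432.00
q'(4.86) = 28.26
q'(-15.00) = 831.00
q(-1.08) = -13.57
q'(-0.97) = 18.52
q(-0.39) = -3.16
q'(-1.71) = 31.87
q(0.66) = 2.07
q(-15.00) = -4590.00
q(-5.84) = -404.74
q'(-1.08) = 20.30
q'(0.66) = 0.71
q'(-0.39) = 10.36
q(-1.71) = -29.88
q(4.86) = 25.85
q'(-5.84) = 166.72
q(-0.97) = -11.44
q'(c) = 3*c^2 - 10*c + 6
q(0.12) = 0.65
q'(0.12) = 4.84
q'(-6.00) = 174.00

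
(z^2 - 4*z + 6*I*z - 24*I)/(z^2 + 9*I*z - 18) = (z - 4)/(z + 3*I)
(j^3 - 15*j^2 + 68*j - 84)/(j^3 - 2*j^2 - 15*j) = (-j^3 + 15*j^2 - 68*j + 84)/(j*(-j^2 + 2*j + 15))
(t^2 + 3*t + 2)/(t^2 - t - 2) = (t + 2)/(t - 2)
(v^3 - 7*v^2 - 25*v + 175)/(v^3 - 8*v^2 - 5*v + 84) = (v^2 - 25)/(v^2 - v - 12)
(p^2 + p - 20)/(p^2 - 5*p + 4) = (p + 5)/(p - 1)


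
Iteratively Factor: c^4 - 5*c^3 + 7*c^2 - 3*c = (c - 1)*(c^3 - 4*c^2 + 3*c) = (c - 3)*(c - 1)*(c^2 - c) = (c - 3)*(c - 1)^2*(c)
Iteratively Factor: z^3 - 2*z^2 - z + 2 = (z - 2)*(z^2 - 1) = (z - 2)*(z - 1)*(z + 1)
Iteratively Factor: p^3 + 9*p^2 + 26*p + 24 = (p + 3)*(p^2 + 6*p + 8) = (p + 2)*(p + 3)*(p + 4)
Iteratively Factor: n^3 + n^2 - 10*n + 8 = (n - 2)*(n^2 + 3*n - 4) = (n - 2)*(n + 4)*(n - 1)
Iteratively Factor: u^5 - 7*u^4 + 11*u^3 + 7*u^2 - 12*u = (u)*(u^4 - 7*u^3 + 11*u^2 + 7*u - 12) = u*(u - 4)*(u^3 - 3*u^2 - u + 3) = u*(u - 4)*(u - 1)*(u^2 - 2*u - 3) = u*(u - 4)*(u - 1)*(u + 1)*(u - 3)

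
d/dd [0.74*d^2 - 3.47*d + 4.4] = 1.48*d - 3.47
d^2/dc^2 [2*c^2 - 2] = 4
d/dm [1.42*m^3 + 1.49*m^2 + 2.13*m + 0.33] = 4.26*m^2 + 2.98*m + 2.13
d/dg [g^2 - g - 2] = 2*g - 1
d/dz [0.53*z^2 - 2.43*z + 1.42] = 1.06*z - 2.43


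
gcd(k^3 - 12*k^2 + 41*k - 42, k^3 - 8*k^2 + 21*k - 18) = k^2 - 5*k + 6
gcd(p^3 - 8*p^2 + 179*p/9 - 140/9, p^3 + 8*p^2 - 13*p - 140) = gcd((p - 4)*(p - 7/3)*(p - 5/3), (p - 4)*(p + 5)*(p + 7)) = p - 4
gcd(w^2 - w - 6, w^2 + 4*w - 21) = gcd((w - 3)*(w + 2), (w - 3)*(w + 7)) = w - 3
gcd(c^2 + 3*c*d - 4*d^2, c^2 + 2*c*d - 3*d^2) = c - d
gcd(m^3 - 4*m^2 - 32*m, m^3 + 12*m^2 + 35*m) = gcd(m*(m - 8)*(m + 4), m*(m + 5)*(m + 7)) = m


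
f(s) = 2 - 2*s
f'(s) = -2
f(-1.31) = 4.62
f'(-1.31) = -2.00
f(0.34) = 1.32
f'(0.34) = -2.00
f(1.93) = -1.86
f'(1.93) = -2.00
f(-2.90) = 7.80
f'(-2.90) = -2.00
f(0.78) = 0.44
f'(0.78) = -2.00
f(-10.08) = 22.16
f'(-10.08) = -2.00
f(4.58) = -7.16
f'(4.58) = -2.00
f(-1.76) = 5.52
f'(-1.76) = -2.00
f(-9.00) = 20.00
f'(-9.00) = -2.00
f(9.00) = -16.00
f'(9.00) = -2.00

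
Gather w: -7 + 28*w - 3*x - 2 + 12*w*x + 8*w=w*(12*x + 36) - 3*x - 9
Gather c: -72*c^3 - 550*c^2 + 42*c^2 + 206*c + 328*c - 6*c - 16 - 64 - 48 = -72*c^3 - 508*c^2 + 528*c - 128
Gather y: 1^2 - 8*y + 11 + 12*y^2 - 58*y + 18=12*y^2 - 66*y + 30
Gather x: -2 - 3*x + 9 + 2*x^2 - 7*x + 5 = 2*x^2 - 10*x + 12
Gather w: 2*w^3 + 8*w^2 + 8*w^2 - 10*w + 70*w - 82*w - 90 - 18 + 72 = 2*w^3 + 16*w^2 - 22*w - 36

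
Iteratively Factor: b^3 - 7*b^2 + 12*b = (b - 4)*(b^2 - 3*b) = b*(b - 4)*(b - 3)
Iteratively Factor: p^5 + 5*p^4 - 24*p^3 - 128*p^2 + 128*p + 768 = (p + 4)*(p^4 + p^3 - 28*p^2 - 16*p + 192) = (p + 4)^2*(p^3 - 3*p^2 - 16*p + 48) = (p - 3)*(p + 4)^2*(p^2 - 16) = (p - 3)*(p + 4)^3*(p - 4)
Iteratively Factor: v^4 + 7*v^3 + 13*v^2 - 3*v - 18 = (v + 2)*(v^3 + 5*v^2 + 3*v - 9) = (v + 2)*(v + 3)*(v^2 + 2*v - 3) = (v - 1)*(v + 2)*(v + 3)*(v + 3)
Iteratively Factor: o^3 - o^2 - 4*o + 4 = (o - 1)*(o^2 - 4) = (o - 2)*(o - 1)*(o + 2)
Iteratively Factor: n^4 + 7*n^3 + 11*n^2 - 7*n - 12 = (n - 1)*(n^3 + 8*n^2 + 19*n + 12) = (n - 1)*(n + 4)*(n^2 + 4*n + 3) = (n - 1)*(n + 3)*(n + 4)*(n + 1)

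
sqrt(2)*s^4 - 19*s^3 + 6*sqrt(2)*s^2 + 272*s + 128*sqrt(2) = (s - 8*sqrt(2))*(s - 4*sqrt(2))*(s + 2*sqrt(2))*(sqrt(2)*s + 1)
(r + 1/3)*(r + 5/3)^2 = r^3 + 11*r^2/3 + 35*r/9 + 25/27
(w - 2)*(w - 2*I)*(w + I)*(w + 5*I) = w^4 - 2*w^3 + 4*I*w^3 + 7*w^2 - 8*I*w^2 - 14*w + 10*I*w - 20*I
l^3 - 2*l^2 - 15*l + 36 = (l - 3)^2*(l + 4)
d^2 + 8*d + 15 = (d + 3)*(d + 5)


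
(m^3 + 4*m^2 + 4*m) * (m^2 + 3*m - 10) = m^5 + 7*m^4 + 6*m^3 - 28*m^2 - 40*m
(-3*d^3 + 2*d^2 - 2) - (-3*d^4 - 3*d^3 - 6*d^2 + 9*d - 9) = 3*d^4 + 8*d^2 - 9*d + 7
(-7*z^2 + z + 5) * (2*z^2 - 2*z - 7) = -14*z^4 + 16*z^3 + 57*z^2 - 17*z - 35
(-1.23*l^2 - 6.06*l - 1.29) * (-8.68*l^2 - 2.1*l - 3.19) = 10.6764*l^4 + 55.1838*l^3 + 27.8469*l^2 + 22.0404*l + 4.1151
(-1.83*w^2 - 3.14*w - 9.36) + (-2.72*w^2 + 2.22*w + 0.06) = -4.55*w^2 - 0.92*w - 9.3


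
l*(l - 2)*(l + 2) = l^3 - 4*l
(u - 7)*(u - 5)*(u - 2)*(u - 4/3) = u^4 - 46*u^3/3 + 233*u^2/3 - 446*u/3 + 280/3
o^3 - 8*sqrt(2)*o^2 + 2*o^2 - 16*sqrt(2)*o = o*(o + 2)*(o - 8*sqrt(2))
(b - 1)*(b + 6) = b^2 + 5*b - 6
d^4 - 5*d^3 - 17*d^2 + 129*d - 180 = (d - 4)*(d - 3)^2*(d + 5)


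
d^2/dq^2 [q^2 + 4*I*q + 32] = 2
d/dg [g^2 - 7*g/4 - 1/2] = 2*g - 7/4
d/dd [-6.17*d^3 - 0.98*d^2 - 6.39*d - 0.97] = -18.51*d^2 - 1.96*d - 6.39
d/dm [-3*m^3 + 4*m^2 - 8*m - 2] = -9*m^2 + 8*m - 8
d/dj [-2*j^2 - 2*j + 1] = -4*j - 2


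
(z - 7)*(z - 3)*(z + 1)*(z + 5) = z^4 - 4*z^3 - 34*z^2 + 76*z + 105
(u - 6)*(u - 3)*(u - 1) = u^3 - 10*u^2 + 27*u - 18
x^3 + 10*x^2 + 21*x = x*(x + 3)*(x + 7)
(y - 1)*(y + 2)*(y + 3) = y^3 + 4*y^2 + y - 6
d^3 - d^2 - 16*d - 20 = (d - 5)*(d + 2)^2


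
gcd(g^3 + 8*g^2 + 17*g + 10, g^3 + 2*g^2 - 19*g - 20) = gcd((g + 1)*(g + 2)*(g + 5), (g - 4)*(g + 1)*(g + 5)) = g^2 + 6*g + 5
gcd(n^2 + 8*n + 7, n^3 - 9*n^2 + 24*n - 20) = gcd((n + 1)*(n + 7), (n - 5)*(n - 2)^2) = 1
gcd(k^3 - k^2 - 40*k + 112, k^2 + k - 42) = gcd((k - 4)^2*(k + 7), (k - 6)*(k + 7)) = k + 7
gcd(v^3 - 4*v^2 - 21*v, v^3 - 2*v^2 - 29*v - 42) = v^2 - 4*v - 21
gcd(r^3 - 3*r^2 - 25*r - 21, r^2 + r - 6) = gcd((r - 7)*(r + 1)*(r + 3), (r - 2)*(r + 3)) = r + 3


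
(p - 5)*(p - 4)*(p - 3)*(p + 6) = p^4 - 6*p^3 - 25*p^2 + 222*p - 360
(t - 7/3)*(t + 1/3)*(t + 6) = t^3 + 4*t^2 - 115*t/9 - 14/3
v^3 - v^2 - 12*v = v*(v - 4)*(v + 3)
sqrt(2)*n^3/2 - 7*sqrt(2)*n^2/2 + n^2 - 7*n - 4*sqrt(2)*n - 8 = (n - 8)*(n + 1)*(sqrt(2)*n/2 + 1)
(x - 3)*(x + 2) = x^2 - x - 6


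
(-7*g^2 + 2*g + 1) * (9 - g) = 7*g^3 - 65*g^2 + 17*g + 9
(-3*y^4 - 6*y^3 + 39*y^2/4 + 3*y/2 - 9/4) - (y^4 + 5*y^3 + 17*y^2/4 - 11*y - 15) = -4*y^4 - 11*y^3 + 11*y^2/2 + 25*y/2 + 51/4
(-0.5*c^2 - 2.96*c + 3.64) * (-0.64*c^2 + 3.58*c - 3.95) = 0.32*c^4 + 0.1044*c^3 - 10.9514*c^2 + 24.7232*c - 14.378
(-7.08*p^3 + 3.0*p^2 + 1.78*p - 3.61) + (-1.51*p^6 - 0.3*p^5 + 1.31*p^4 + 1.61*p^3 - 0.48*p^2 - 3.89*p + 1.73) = -1.51*p^6 - 0.3*p^5 + 1.31*p^4 - 5.47*p^3 + 2.52*p^2 - 2.11*p - 1.88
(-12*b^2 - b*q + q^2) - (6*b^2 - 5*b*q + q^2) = -18*b^2 + 4*b*q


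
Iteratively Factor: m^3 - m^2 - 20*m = (m - 5)*(m^2 + 4*m) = (m - 5)*(m + 4)*(m)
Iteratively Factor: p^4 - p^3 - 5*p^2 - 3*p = (p)*(p^3 - p^2 - 5*p - 3) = p*(p + 1)*(p^2 - 2*p - 3) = p*(p + 1)^2*(p - 3)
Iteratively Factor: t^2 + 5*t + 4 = (t + 4)*(t + 1)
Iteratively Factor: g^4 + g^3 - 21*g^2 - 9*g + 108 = (g - 3)*(g^3 + 4*g^2 - 9*g - 36) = (g - 3)*(g + 4)*(g^2 - 9) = (g - 3)^2*(g + 4)*(g + 3)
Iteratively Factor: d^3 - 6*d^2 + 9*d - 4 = (d - 1)*(d^2 - 5*d + 4) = (d - 4)*(d - 1)*(d - 1)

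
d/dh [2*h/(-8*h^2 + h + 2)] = 4*(4*h^2 + 1)/(64*h^4 - 16*h^3 - 31*h^2 + 4*h + 4)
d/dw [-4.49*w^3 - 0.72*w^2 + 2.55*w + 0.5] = -13.47*w^2 - 1.44*w + 2.55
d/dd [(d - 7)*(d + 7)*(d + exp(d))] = d^2*exp(d) + 3*d^2 + 2*d*exp(d) - 49*exp(d) - 49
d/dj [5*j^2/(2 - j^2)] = 20*j/(j^2 - 2)^2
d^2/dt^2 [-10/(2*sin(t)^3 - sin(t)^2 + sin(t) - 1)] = 10*(36*sin(t)^5 - 22*sin(t)^4 - 40*sin(t)^3 + 47*sin(t)^2 - 21*sin(t) - 5)*sin(t)/(2*sin(t)^3 - sin(t)^2 + sin(t) - 1)^3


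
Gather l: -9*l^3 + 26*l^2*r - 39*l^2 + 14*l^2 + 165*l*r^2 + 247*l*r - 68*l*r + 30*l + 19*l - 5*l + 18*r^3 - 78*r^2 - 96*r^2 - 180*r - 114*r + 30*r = -9*l^3 + l^2*(26*r - 25) + l*(165*r^2 + 179*r + 44) + 18*r^3 - 174*r^2 - 264*r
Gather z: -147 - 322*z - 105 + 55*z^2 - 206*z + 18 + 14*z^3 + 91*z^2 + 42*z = 14*z^3 + 146*z^2 - 486*z - 234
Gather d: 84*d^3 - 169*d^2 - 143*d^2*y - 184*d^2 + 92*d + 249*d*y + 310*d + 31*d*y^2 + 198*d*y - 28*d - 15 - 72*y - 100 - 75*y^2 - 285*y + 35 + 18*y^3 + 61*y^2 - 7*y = 84*d^3 + d^2*(-143*y - 353) + d*(31*y^2 + 447*y + 374) + 18*y^3 - 14*y^2 - 364*y - 80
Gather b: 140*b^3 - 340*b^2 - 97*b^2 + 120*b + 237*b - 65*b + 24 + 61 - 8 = 140*b^3 - 437*b^2 + 292*b + 77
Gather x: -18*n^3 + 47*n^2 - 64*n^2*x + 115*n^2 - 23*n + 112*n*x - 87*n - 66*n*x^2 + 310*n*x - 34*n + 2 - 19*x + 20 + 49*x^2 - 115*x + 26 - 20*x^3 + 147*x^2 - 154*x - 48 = -18*n^3 + 162*n^2 - 144*n - 20*x^3 + x^2*(196 - 66*n) + x*(-64*n^2 + 422*n - 288)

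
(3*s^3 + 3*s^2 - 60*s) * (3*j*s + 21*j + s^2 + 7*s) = 9*j*s^4 + 72*j*s^3 - 117*j*s^2 - 1260*j*s + 3*s^5 + 24*s^4 - 39*s^3 - 420*s^2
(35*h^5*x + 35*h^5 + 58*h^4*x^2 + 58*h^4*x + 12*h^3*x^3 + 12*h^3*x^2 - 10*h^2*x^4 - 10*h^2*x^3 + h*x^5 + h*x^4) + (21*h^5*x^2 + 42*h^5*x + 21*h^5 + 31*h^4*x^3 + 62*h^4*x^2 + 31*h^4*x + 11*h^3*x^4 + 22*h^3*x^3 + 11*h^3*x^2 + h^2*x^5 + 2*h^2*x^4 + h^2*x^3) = 21*h^5*x^2 + 77*h^5*x + 56*h^5 + 31*h^4*x^3 + 120*h^4*x^2 + 89*h^4*x + 11*h^3*x^4 + 34*h^3*x^3 + 23*h^3*x^2 + h^2*x^5 - 8*h^2*x^4 - 9*h^2*x^3 + h*x^5 + h*x^4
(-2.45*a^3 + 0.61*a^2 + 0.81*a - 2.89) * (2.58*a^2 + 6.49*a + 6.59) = -6.321*a^5 - 14.3267*a^4 - 10.0968*a^3 + 1.8206*a^2 - 13.4182*a - 19.0451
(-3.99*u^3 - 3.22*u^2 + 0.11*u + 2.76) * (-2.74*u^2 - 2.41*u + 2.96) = 10.9326*u^5 + 18.4387*u^4 - 4.3516*u^3 - 17.3587*u^2 - 6.326*u + 8.1696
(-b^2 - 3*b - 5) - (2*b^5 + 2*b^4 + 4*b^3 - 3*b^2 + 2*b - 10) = -2*b^5 - 2*b^4 - 4*b^3 + 2*b^2 - 5*b + 5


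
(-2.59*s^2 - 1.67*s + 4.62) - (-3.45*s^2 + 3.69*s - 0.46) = 0.86*s^2 - 5.36*s + 5.08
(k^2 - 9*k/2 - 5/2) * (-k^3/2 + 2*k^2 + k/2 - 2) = -k^5/2 + 17*k^4/4 - 29*k^3/4 - 37*k^2/4 + 31*k/4 + 5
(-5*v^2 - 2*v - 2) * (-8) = 40*v^2 + 16*v + 16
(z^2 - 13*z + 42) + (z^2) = 2*z^2 - 13*z + 42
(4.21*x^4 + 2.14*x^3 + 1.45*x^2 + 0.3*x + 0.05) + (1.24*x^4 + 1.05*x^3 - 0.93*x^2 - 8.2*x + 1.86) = 5.45*x^4 + 3.19*x^3 + 0.52*x^2 - 7.9*x + 1.91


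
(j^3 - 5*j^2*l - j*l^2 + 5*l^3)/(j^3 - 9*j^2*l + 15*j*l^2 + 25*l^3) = (j - l)/(j - 5*l)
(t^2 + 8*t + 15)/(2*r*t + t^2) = (t^2 + 8*t + 15)/(t*(2*r + t))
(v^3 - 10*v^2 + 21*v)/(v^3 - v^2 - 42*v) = (v - 3)/(v + 6)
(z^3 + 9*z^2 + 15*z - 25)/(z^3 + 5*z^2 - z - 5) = (z + 5)/(z + 1)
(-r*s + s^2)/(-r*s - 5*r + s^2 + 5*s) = s/(s + 5)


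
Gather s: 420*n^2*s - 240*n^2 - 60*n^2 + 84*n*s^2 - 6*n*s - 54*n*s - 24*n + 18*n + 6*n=-300*n^2 + 84*n*s^2 + s*(420*n^2 - 60*n)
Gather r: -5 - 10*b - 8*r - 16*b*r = -10*b + r*(-16*b - 8) - 5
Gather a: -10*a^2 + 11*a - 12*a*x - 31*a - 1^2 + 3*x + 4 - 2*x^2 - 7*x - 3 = -10*a^2 + a*(-12*x - 20) - 2*x^2 - 4*x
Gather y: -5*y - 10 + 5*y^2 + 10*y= 5*y^2 + 5*y - 10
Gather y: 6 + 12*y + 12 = 12*y + 18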